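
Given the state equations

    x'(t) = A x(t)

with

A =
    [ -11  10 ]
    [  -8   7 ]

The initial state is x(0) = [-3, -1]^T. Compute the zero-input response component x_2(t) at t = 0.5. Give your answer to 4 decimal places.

det(sI - A) = s^2 - (tr A)s + det A, with tr A = (-11) + 7 = -4 and det A = (-11)·7 - 10·(-8) = -77 - (-80) = 3.
So p(s) = det(sI - A) = s^2 + 4s + 3.
Factor s^2 + 4s + 3: two numbers with sum -4 and product 3 are -1 and -3, so s^2 + 4s + 3 = (s + 1)(s + 3).
Hence p(s) = (s + 1) (s + 3), with roots -3, -1.
The eigenvalues -3, -1 are distinct and real, so A is diagonalisable and x(t) = e^{At} x(0) = V diag(e^{λ_i t}) V^{-1} x(0), where the columns of V are the eigenvectors.
λ = -3: A - (-3)I = [[-8, 10], [-8, 10]]. Row 1 gives (-8)·v1 + 10·v2 = 0, so take v_1 = [-5, -4]^T.
λ = -1: A - (-1)I = [[-10, 10], [-8, 8]]. Row 1 gives (-10)·v1 + 10·v2 = 0, so take v_2 = [1, 1]^T.
V = [v_1 v_2] = [[-5, 1], [-4, 1]] has det V = -1, so V^{-1} = adj(V)/det V = [[-1, 1], [-4, 5]].
Modal coordinates z(0) = V^{-1} x(0): (-1)·(-3) + 1·(-1) = 2; (-4)·(-3) + 5·(-1) = 7; so z(0) = [2, 7]^T.
x_2(t) = Σ_i (v_i)_2 · z_i(0) · e^{λ_i t} (row 2 of V times the modal terms).
x_2(0.5) = (-4)·2·e^{-3·0.5} + 1·7·e^{-1·0.5} = (-8)·0.223130 + 7·0.606531 = 2.4607.

2.4607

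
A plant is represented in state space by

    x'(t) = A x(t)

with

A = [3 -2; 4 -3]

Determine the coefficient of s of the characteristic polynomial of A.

0

For a 2×2 matrix, det(sI - A) = s^2 - (tr A)s + det A.
tr A = 0, det A = -1.
So p(s) = s^2 - 1.
The coefficient of s is 0.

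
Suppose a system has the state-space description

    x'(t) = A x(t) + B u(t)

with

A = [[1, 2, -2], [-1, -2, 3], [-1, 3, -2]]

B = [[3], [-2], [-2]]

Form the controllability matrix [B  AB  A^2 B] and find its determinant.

0

AB = [[3], [-5], [-5]]
A^2B = [[3], [-8], [-8]]
Controllability matrix C = [B  AB  A^2B] = [[3, 3, 3], [-2, -5, -8], [-2, -5, -8]]
Expanding along the first row, det(C) = 3·((-5)·(-8) - (-8)·(-5)) - 3·((-2)·(-8) - (-8)·(-2)) + 3·((-2)·(-5) - (-5)·(-2)) = 3·0 - 3·0 + 3·0 = 0
Since det(C) = 0, rank(C) < 3 and the system is not completely controllable.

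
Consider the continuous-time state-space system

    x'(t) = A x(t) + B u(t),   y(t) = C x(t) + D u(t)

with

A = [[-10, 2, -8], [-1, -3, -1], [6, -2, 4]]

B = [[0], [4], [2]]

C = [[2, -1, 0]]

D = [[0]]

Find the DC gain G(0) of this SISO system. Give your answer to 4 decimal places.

G(0) = C(-A)^{-1}B + D = -C A^{-1} B + D.
det A = -24, so A^{-1} = (1/-24)·adj(A) = [[7/12, -1/3, 13/12], [1/12, -1/3, 1/12], [-5/6, 1/3, -4/3]]
A^{-1} B = [5/6, -7/6, -4/3]^T
C A^{-1} B = 17/6
G(0) = D - C A^{-1} B = 0 - (17/6) = -17/6 ≈ -2.8333

-2.8333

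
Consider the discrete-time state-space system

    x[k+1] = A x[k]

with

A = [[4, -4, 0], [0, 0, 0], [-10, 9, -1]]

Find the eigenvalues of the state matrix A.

det(zI - A) = z^3 - (tr A)z^2 + (M11 + M22 + M33)z - det A, where Mii is the 2×2 principal minor of A obtained by deleting row i and column i.
tr A = 4 + 0 + (-1) = 3; M11 = 0·(-1) - 0·9 = 0 - 0 = 0; M22 = 4·(-1) - 0·(-10) = -4 - 0 = -4; M33 = 4·0 - (-4)·0 = 0 - 0 = 0; sum of minors = -4.
det A = 4·(0·(-1) - 0·9) - (-4)·(0·(-1) - 0·(-10)) + 0·(0·9 - 0·(-10)) = 4·0 - (-4)·0 + 0·0 = 0.
So p(z) = det(zI - A) = z^3 - 3z^2 - 4z.
The constant term is 0, so p(z) = z(z^2 - 3z - 4).
Factor z^2 - 3z - 4: two numbers with sum 3 and product -4 are 4 and -1, so z^2 - 3z - 4 = (z - 4)(z + 1).
Hence p(z) = z (z - 4) (z + 1), with roots -1, 0, 4.

-1, 0, 4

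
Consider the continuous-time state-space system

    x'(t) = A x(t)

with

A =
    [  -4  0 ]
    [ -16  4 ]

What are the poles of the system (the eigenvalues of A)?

-4, 4

det(sI - A) = s^2 - (tr A)s + det A, with tr A = (-4) + 4 = 0 and det A = (-4)·4 - 0·(-16) = -16 - 0 = -16.
So p(s) = det(sI - A) = s^2 - 16.
Factor s^2 - 16: two numbers with sum 0 and product -16 are 4 and -4, so s^2 - 16 = (s - 4)(s + 4).
Hence p(s) = (s - 4) (s + 4), with roots -4, 4.
At least one eigenvalue has non-negative real part, so the system is not asymptotically stable.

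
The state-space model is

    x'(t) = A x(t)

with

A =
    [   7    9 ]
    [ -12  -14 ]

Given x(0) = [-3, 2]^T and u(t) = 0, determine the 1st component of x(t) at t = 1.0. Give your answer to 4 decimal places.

det(sI - A) = s^2 - (tr A)s + det A, with tr A = 7 + (-14) = -7 and det A = 7·(-14) - 9·(-12) = -98 - (-108) = 10.
So p(s) = det(sI - A) = s^2 + 7s + 10.
Factor s^2 + 7s + 10: two numbers with sum -7 and product 10 are -2 and -5, so s^2 + 7s + 10 = (s + 2)(s + 5).
Hence p(s) = (s + 2) (s + 5), with roots -5, -2.
The eigenvalues -5, -2 are distinct and real, so A is diagonalisable and x(t) = e^{At} x(0) = V diag(e^{λ_i t}) V^{-1} x(0), where the columns of V are the eigenvectors.
λ = -5: A - (-5)I = [[12, 9], [-12, -9]]. Row 1 gives 12·v1 + 9·v2 = 0, so take v_1 = [-3, 4]^T.
λ = -2: A - (-2)I = [[9, 9], [-12, -12]]. Row 1 gives 9·v1 + 9·v2 = 0, so take v_2 = [1, -1]^T.
V = [v_1 v_2] = [[-3, 1], [4, -1]] has det V = -1, so V^{-1} = adj(V)/det V = [[1, 1], [4, 3]].
Modal coordinates z(0) = V^{-1} x(0): 1·(-3) + 1·2 = -1; 4·(-3) + 3·2 = -6; so z(0) = [-1, -6]^T.
x_1(t) = Σ_i (v_i)_1 · z_i(0) · e^{λ_i t} (row 1 of V times the modal terms).
x_1(1.0) = (-3)·(-1)·e^{-5·1.0} + 1·(-6)·e^{-2·1.0} = 3·0.006738 + (-6)·0.135335 = -0.7918.

-0.7918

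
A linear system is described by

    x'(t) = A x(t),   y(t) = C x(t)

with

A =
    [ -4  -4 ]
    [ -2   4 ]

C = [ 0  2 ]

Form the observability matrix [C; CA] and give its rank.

CA = [[-4, 8]]
Observability matrix O = [C; CA] = [[0, 2], [-4, 8]]
det(O) = 0·8 - 2·(-4) = 0 - (-8) = 8 ≠ 0, so rank(O) = 2.
rank(O) = 2 = n, so the pair (A, C) is completely observable.

2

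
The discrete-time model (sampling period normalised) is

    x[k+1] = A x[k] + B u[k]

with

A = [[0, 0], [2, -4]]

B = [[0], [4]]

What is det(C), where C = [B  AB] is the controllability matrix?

AB = [[0], [-16]]
Controllability matrix C = [B  AB] = [[0, 0], [4, -16]]
det(C) = 0·(-16) - 0·4 = 0 - 0 = 0
Since det(C) = 0, rank(C) < 2 and the system is not completely controllable.

0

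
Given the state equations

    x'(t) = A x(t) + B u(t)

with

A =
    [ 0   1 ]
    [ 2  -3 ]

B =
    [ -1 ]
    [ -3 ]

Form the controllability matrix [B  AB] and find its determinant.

-16

AB = [[-3], [7]]
Controllability matrix C = [B  AB] = [[-1, -3], [-3, 7]]
det(C) = (-1)·7 - (-3)·(-3) = -7 - 9 = -16
Since det(C) ≠ 0, rank(C) = 2 and the system is completely controllable.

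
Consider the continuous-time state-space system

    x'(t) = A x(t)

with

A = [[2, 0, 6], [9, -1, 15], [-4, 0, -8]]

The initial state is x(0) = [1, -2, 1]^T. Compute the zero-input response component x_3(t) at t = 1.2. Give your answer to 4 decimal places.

det(sI - A) = s^3 - (tr A)s^2 + (M11 + M22 + M33)s - det A, where Mii is the 2×2 principal minor of A obtained by deleting row i and column i.
tr A = 2 + (-1) + (-8) = -7; M11 = (-1)·(-8) - 15·0 = 8 - 0 = 8; M22 = 2·(-8) - 6·(-4) = -16 - (-24) = 8; M33 = 2·(-1) - 0·9 = -2 - 0 = -2; sum of minors = 14.
det A = 2·((-1)·(-8) - 15·0) - 0·(9·(-8) - 15·(-4)) + 6·(9·0 - (-1)·(-4)) = 2·8 - 0·(-12) + 6·(-4) = -8.
So p(s) = det(sI - A) = s^3 + 7s^2 + 14s + 8.
Rational-root test: any integer root divides 8. Testing small divisors, s = -1 works: p(-1) = -1 + 7 + (-14) + 8 = 0, so (s + 1) is a factor.
Dividing, p(s) = (s + 1)(s^2 + 6s + 8).
Factor s^2 + 6s + 8: two numbers with sum -6 and product 8 are -2 and -4, so s^2 + 6s + 8 = (s + 2)(s + 4).
Hence p(s) = (s + 1) (s + 2) (s + 4), with roots -4, -2, -1.
The eigenvalues -4, -2, -1 are distinct and real, so A is diagonalisable and x(t) = e^{At} x(0) = V diag(e^{λ_i t}) V^{-1} x(0), where the columns of V are the eigenvectors.
λ = -4: A - (-4)I = [[6, 0, 6], [9, 3, 15], [-4, 0, -4]]. v must be orthogonal to every row; (row 1) × (row 2) = [-18, -36, 18], so take v_1 = [-1, -2, 1]^T.
λ = -2: A - (-2)I = [[4, 0, 6], [9, 1, 15], [-4, 0, -6]]. v must be orthogonal to every row; (row 1) × (row 2) = [-6, -6, 4], so take v_2 = [3, 3, -2]^T.
λ = -1: A - (-1)I = [[3, 0, 6], [9, 0, 15], [-4, 0, -7]]. v must be orthogonal to every row; (row 1) × (row 2) = [0, 9, 0], so take v_3 = [0, -1, 0]^T.
V = [v_1 v_2 v_3] = [[-1, 3, 0], [-2, 3, -1], [1, -2, 0]] has det V = -1, so V^{-1} = adj(V)/det V = [[2, 0, 3], [1, 0, 1], [-1, -1, -3]].
Modal coordinates z(0) = V^{-1} x(0): 2·1 + 0·(-2) + 3·1 = 5; 1·1 + 0·(-2) + 1·1 = 2; (-1)·1 + (-1)·(-2) + (-3)·1 = -2; so z(0) = [5, 2, -2]^T.
x_3(t) = Σ_i (v_i)_3 · z_i(0) · e^{λ_i t} (row 3 of V times the modal terms).
x_3(1.2) = 1·5·e^{-4·1.2} + (-2)·2·e^{-2·1.2} + 0·(-2)·e^{-1·1.2} = 5·0.008230 + (-4)·0.090718 + 0·0.301194 = -0.3217.

-0.3217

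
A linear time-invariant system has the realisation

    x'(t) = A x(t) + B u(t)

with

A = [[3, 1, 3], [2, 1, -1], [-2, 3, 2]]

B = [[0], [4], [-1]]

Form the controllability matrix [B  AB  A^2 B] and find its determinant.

1581

AB = [[1], [5], [10]]
A^2B = [[38], [-3], [33]]
Controllability matrix C = [B  AB  A^2B] = [[0, 1, 38], [4, 5, -3], [-1, 10, 33]]
Expanding along the first row, det(C) = 0·(5·33 - (-3)·10) - 1·(4·33 - (-3)·(-1)) + 38·(4·10 - 5·(-1)) = 0·195 - 1·129 + 38·45 = 1581
Since det(C) ≠ 0, rank(C) = 3 and the system is completely controllable.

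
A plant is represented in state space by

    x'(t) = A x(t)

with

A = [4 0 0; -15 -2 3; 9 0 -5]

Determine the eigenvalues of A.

-5, -2, 4

det(sI - A) = s^3 - (tr A)s^2 + (M11 + M22 + M33)s - det A, where Mii is the 2×2 principal minor of A obtained by deleting row i and column i.
tr A = 4 + (-2) + (-5) = -3; M11 = (-2)·(-5) - 3·0 = 10 - 0 = 10; M22 = 4·(-5) - 0·9 = -20 - 0 = -20; M33 = 4·(-2) - 0·(-15) = -8 - 0 = -8; sum of minors = -18.
det A = 4·((-2)·(-5) - 3·0) - 0·((-15)·(-5) - 3·9) + 0·((-15)·0 - (-2)·9) = 4·10 - 0·48 + 0·18 = 40.
So p(s) = det(sI - A) = s^3 + 3s^2 - 18s - 40.
Rational-root test: any integer root divides -40. Testing small divisors, s = -2 works: p(-2) = -8 + 12 + 36 + (-40) = 0, so (s + 2) is a factor.
Dividing, p(s) = (s + 2)(s^2 + s - 20).
Factor s^2 + s - 20: two numbers with sum -1 and product -20 are 4 and -5, so s^2 + s - 20 = (s - 4)(s + 5).
Hence p(s) = (s - 4) (s + 2) (s + 5), with roots -5, -2, 4.
At least one eigenvalue has non-negative real part, so the system is not asymptotically stable.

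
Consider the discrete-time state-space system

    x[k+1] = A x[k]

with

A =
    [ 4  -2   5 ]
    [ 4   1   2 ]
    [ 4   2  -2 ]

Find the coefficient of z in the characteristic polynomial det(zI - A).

Expand det(zI - A) for the 3×3 matrix.
p(z) = z^3 - 3z^2 - 22z + 36.
(Check: constant term = det(-A) = (-1)^3 det A = 36; coefficient of z^2 = -tr A = -3.)
The coefficient of z is -22.

-22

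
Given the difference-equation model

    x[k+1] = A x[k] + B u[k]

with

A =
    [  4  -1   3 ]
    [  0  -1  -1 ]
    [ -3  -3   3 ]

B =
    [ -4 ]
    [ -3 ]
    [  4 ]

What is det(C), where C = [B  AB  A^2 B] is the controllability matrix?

AB = [[-1], [-1], [33]]
A^2B = [[96], [-32], [105]]
Controllability matrix C = [B  AB  A^2B] = [[-4, -1, 96], [-3, -1, -32], [4, 33, 105]]
Expanding along the first row, det(C) = (-4)·((-1)·105 - (-32)·33) - (-1)·((-3)·105 - (-32)·4) + 96·((-3)·33 - (-1)·4) = (-4)·951 - (-1)·(-187) + 96·(-95) = -13111
Since det(C) ≠ 0, rank(C) = 3 and the system is completely controllable.

-13111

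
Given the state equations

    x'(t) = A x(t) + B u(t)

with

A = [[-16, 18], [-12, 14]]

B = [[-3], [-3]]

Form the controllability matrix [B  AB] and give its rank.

AB = [[-6], [-6]]
Controllability matrix C = [B  AB] = [[-3, -6], [-3, -6]]
Every column of C is a scalar multiple of column 1 = [-3, -3] (multipliers 1, 2), so the columns span a one-dimensional space.
C ≠ 0, hence rank(C) = 1.
rank(C) = 1 < n = 2, so the pair (A, B) is not completely controllable.

1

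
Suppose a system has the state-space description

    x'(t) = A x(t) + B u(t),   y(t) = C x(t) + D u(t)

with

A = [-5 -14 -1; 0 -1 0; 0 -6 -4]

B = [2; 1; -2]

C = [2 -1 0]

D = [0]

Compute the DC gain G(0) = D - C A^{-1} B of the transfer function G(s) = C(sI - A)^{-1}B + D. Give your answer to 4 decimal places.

G(0) = C(-A)^{-1}B + D = -C A^{-1} B + D.
det A = -20, so A^{-1} = (1/-20)·adj(A) = [[-1/5, 5/2, 1/20], [0, -1, 0], [0, 3/2, -1/4]]
A^{-1} B = [2, -1, 2]^T
C A^{-1} B = 5
G(0) = D - C A^{-1} B = 0 - (5) = -5

-5.0000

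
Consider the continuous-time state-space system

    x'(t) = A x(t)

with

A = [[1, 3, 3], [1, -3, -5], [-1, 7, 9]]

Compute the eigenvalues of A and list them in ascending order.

1, 2, 4

det(sI - A) = s^3 - (tr A)s^2 + (M11 + M22 + M33)s - det A, where Mii is the 2×2 principal minor of A obtained by deleting row i and column i.
tr A = 1 + (-3) + 9 = 7; M11 = (-3)·9 - (-5)·7 = -27 - (-35) = 8; M22 = 1·9 - 3·(-1) = 9 - (-3) = 12; M33 = 1·(-3) - 3·1 = -3 - 3 = -6; sum of minors = 14.
det A = 1·((-3)·9 - (-5)·7) - 3·(1·9 - (-5)·(-1)) + 3·(1·7 - (-3)·(-1)) = 1·8 - 3·4 + 3·4 = 8.
So p(s) = det(sI - A) = s^3 - 7s^2 + 14s - 8.
Rational-root test: any integer root divides -8. Testing small divisors, s = 1 works: p(1) = 1 + (-7) + 14 + (-8) = 0, so (s - 1) is a factor.
Dividing, p(s) = (s - 1)(s^2 - 6s + 8).
Factor s^2 - 6s + 8: two numbers with sum 6 and product 8 are 4 and 2, so s^2 - 6s + 8 = (s - 4)(s - 2).
Hence p(s) = (s - 4) (s - 2) (s - 1), with roots 1, 2, 4.
At least one eigenvalue has non-negative real part, so the system is not asymptotically stable.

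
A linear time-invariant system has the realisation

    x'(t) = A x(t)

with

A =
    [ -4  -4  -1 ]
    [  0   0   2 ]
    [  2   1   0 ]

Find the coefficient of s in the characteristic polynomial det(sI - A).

Expand det(sI - A) for the 3×3 matrix.
p(s) = s^3 + 4s^2 + 8.
(Check: constant term = det(-A) = (-1)^3 det A = 8; coefficient of s^2 = -tr A = 4.)
The coefficient of s is 0.

0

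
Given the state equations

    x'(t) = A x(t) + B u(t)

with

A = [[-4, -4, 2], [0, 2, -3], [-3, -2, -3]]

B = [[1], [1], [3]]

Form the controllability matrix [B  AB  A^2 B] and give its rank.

3

AB = [[-2], [-7], [-14]]
A^2B = [[8], [28], [62]]
Controllability matrix C = [B  AB  A^2B] = [[1, -2, 8], [1, -7, 28], [3, -14, 62]]
det(C) = 1·((-7)·62 - 28·(-14)) - (-2)·(1·62 - 28·3) + 8·(1·(-14) - (-7)·3) = 1·(-42) - (-2)·(-22) + 8·7 = -30 ≠ 0, so rank(C) = 3.
rank(C) = 3 = n, so the pair (A, B) is completely controllable.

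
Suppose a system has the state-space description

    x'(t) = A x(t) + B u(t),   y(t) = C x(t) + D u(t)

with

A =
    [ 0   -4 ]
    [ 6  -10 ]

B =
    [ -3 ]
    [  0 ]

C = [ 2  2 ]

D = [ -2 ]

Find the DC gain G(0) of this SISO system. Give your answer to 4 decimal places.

-6.0000

G(0) = C(-A)^{-1}B + D = -C A^{-1} B + D.
det A = 24, so A^{-1} = (1/24)·adj(A) = [[-5/12, 1/6], [-1/4, 0]]
A^{-1} B = [5/4, 3/4]^T
C A^{-1} B = 4
G(0) = D - C A^{-1} B = -2 - (4) = -6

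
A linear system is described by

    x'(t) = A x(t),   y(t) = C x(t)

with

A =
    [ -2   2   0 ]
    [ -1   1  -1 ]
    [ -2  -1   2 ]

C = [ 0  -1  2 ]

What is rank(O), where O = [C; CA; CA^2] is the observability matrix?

3

CA = [[-3, -3, 5]]
CA^2 = [[-1, -14, 13]]
Observability matrix O = [C; CA; CA^2] = [[0, -1, 2], [-3, -3, 5], [-1, -14, 13]]
det(O) = 0·((-3)·13 - 5·(-14)) - (-1)·((-3)·13 - 5·(-1)) + 2·((-3)·(-14) - (-3)·(-1)) = 0·31 - (-1)·(-34) + 2·39 = 44 ≠ 0, so rank(O) = 3.
rank(O) = 3 = n, so the pair (A, C) is completely observable.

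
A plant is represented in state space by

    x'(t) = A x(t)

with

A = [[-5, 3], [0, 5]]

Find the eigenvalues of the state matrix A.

-5, 5

det(sI - A) = s^2 - (tr A)s + det A, with tr A = (-5) + 5 = 0 and det A = (-5)·5 - 3·0 = -25 - 0 = -25.
So p(s) = det(sI - A) = s^2 - 25.
Factor s^2 - 25: two numbers with sum 0 and product -25 are 5 and -5, so s^2 - 25 = (s - 5)(s + 5).
Hence p(s) = (s - 5) (s + 5), with roots -5, 5.
At least one eigenvalue has non-negative real part, so the system is not asymptotically stable.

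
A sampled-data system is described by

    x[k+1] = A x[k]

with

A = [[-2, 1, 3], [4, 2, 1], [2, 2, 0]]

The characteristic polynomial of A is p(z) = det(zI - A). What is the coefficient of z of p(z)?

Expand det(zI - A) for the 3×3 matrix.
p(z) = z^3 - 16z - 18.
(Check: constant term = det(-A) = (-1)^3 det A = -18; coefficient of z^2 = -tr A = 0.)
The coefficient of z is -16.

-16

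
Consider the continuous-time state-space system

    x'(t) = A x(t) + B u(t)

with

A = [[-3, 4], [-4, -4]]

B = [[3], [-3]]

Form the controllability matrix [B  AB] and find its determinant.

-63

AB = [[-21], [0]]
Controllability matrix C = [B  AB] = [[3, -21], [-3, 0]]
det(C) = 3·0 - (-21)·(-3) = 0 - 63 = -63
Since det(C) ≠ 0, rank(C) = 2 and the system is completely controllable.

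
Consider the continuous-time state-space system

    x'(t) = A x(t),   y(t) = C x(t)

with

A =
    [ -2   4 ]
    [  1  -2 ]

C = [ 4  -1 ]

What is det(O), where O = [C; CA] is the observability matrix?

63

CA = [[-9, 18]]
Observability matrix O = [C; CA] = [[4, -1], [-9, 18]]
det(O) = 4·18 - (-1)·(-9) = 72 - 9 = 63
Since det(O) ≠ 0, rank(O) = 2 and the system is completely observable.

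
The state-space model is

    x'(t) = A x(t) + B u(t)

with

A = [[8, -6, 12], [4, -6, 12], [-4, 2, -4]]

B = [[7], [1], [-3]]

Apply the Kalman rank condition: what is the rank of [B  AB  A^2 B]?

AB = [[14], [-14], [-14]]
A^2B = [[28], [-28], [-28]]
Controllability matrix C = [B  AB  A^2B] = [[7, 14, 28], [1, -14, -28], [-3, -14, -28]]
The rows r1, r2, r3 of C are linearly dependent: r1 - r2 + 2·r3 = 0 (check each entry), so rank(C) ≤ 2.
The 2×2 minor from rows 1, 2, columns 1, 2 is 7·(-14) - 14·1 = -98 - 14 = -112 ≠ 0, so rank(C) = 2.
rank(C) = 2 < n = 3, so the pair (A, B) is not completely controllable.

2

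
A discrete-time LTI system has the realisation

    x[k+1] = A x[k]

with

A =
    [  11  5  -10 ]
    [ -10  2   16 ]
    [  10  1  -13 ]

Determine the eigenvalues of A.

det(zI - A) = z^3 - (tr A)z^2 + (M11 + M22 + M33)z - det A, where Mii is the 2×2 principal minor of A obtained by deleting row i and column i.
tr A = 11 + 2 + (-13) = 0; M11 = 2·(-13) - 16·1 = -26 - 16 = -42; M22 = 11·(-13) - (-10)·10 = -143 - (-100) = -43; M33 = 11·2 - 5·(-10) = 22 - (-50) = 72; sum of minors = -13.
det A = 11·(2·(-13) - 16·1) - 5·((-10)·(-13) - 16·10) + (-10)·((-10)·1 - 2·10) = 11·(-42) - 5·(-30) + (-10)·(-30) = -12.
So p(z) = det(zI - A) = z^3 - 13z + 12.
Rational-root test: any integer root divides 12. Testing small divisors, z = 1 works: p(1) = 1 + 0 + (-13) + 12 = 0, so (z - 1) is a factor.
Dividing, p(z) = (z - 1)(z^2 + z - 12).
Factor z^2 + z - 12: two numbers with sum -1 and product -12 are 3 and -4, so z^2 + z - 12 = (z - 3)(z + 4).
Hence p(z) = (z - 3) (z - 1) (z + 4), with roots -4, 1, 3.

-4, 1, 3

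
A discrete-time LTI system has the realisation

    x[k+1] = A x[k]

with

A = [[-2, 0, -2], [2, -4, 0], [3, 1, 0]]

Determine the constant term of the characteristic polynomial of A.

28

Expand det(zI - A) for the 3×3 matrix.
p(z) = z^3 + 6z^2 + 14z + 28.
(Check: constant term = det(-A) = (-1)^3 det A = 28; coefficient of z^2 = -tr A = 6.)
The constant term is 28.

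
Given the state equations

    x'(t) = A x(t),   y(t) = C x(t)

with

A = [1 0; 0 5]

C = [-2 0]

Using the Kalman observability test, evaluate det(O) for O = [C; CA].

CA = [[-2, 0]]
Observability matrix O = [C; CA] = [[-2, 0], [-2, 0]]
det(O) = (-2)·0 - 0·(-2) = 0 - 0 = 0
Since det(O) = 0, rank(O) < 2 and the system is not completely observable.

0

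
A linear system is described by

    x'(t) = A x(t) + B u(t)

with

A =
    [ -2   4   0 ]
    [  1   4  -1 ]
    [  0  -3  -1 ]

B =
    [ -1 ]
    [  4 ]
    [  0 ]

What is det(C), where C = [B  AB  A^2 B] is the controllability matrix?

AB = [[18], [15], [-12]]
A^2B = [[24], [90], [-33]]
Controllability matrix C = [B  AB  A^2B] = [[-1, 18, 24], [4, 15, 90], [0, -12, -33]]
Expanding along the first row, det(C) = (-1)·(15·(-33) - 90·(-12)) - 18·(4·(-33) - 90·0) + 24·(4·(-12) - 15·0) = (-1)·585 - 18·(-132) + 24·(-48) = 639
Since det(C) ≠ 0, rank(C) = 3 and the system is completely controllable.

639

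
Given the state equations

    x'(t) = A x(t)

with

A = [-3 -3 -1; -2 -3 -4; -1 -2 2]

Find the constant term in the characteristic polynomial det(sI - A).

-17

Expand det(sI - A) for the 3×3 matrix.
p(s) = s^3 + 4s^2 - 18s - 17.
(Check: constant term = det(-A) = (-1)^3 det A = -17; coefficient of s^2 = -tr A = 4.)
The constant term is -17.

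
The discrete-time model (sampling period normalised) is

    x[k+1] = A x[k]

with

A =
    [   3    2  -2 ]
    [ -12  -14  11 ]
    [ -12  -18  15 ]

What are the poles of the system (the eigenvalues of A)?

det(zI - A) = z^3 - (tr A)z^2 + (M11 + M22 + M33)z - det A, where Mii is the 2×2 principal minor of A obtained by deleting row i and column i.
tr A = 3 + (-14) + 15 = 4; M11 = (-14)·15 - 11·(-18) = -210 - (-198) = -12; M22 = 3·15 - (-2)·(-12) = 45 - 24 = 21; M33 = 3·(-14) - 2·(-12) = -42 - (-24) = -18; sum of minors = -9.
det A = 3·((-14)·15 - 11·(-18)) - 2·((-12)·15 - 11·(-12)) + (-2)·((-12)·(-18) - (-14)·(-12)) = 3·(-12) - 2·(-48) + (-2)·48 = -36.
So p(z) = det(zI - A) = z^3 - 4z^2 - 9z + 36.
Rational-root test: any integer root divides 36. Testing small divisors, z = -3 works: p(-3) = -27 + (-36) + 27 + 36 = 0, so (z + 3) is a factor.
Dividing, p(z) = (z + 3)(z^2 - 7z + 12).
Factor z^2 - 7z + 12: two numbers with sum 7 and product 12 are 4 and 3, so z^2 - 7z + 12 = (z - 4)(z - 3).
Hence p(z) = (z - 4) (z - 3) (z + 3), with roots -3, 3, 4.

-3, 3, 4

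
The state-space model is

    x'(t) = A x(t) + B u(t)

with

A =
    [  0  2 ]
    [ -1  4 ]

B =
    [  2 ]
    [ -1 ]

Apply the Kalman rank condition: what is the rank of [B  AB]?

2

AB = [[-2], [-6]]
Controllability matrix C = [B  AB] = [[2, -2], [-1, -6]]
det(C) = 2·(-6) - (-2)·(-1) = -12 - 2 = -14 ≠ 0, so rank(C) = 2.
rank(C) = 2 = n, so the pair (A, B) is completely controllable.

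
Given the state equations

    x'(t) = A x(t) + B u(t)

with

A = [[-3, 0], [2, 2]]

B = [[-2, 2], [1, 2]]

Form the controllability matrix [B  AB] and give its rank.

2

AB = [[6, -6], [-2, 8]]
Controllability matrix C = [B  AB] = [[-2, 2, 6, -6], [1, 2, -2, 8]]
Take the 2×2 submatrix of C formed by columns 1, 2: [[-2, 2], [1, 2]]. Its determinant is (-2)·2 - 2·1 = -4 - 2 = -6 ≠ 0.
So rank(C) ≥ 2; since C has 2 rows, rank(C) = 2.
rank(C) = 2 = n, so the pair (A, B) is completely controllable.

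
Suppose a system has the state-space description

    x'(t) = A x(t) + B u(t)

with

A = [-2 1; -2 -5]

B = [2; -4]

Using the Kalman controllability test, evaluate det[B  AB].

AB = [[-8], [16]]
Controllability matrix C = [B  AB] = [[2, -8], [-4, 16]]
det(C) = 2·16 - (-8)·(-4) = 32 - 32 = 0
Since det(C) = 0, rank(C) < 2 and the system is not completely controllable.

0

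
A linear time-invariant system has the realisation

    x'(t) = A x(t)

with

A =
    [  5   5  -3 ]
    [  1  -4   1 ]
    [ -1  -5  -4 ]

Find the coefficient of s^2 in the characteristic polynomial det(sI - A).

Expand det(sI - A) for the 3×3 matrix.
p(s) = s^3 + 3s^2 - 27s - 147.
(Check: constant term = det(-A) = (-1)^3 det A = -147; coefficient of s^2 = -tr A = 3.)
The coefficient of s^2 is 3.

3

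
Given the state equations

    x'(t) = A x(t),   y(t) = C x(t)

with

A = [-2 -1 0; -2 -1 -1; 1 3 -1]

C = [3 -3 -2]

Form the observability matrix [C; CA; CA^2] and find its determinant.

CA = [[-2, -6, 5]]
CA^2 = [[21, 23, 1]]
Observability matrix O = [C; CA; CA^2] = [[3, -3, -2], [-2, -6, 5], [21, 23, 1]]
Expanding along the first row, det(O) = 3·((-6)·1 - 5·23) - (-3)·((-2)·1 - 5·21) + (-2)·((-2)·23 - (-6)·21) = 3·(-121) - (-3)·(-107) + (-2)·80 = -844
Since det(O) ≠ 0, rank(O) = 3 and the system is completely observable.

-844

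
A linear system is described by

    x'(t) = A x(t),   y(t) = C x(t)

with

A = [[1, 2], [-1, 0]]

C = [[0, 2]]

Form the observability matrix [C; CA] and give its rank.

CA = [[-2, 0]]
Observability matrix O = [C; CA] = [[0, 2], [-2, 0]]
det(O) = 0·0 - 2·(-2) = 0 - (-4) = 4 ≠ 0, so rank(O) = 2.
rank(O) = 2 = n, so the pair (A, C) is completely observable.

2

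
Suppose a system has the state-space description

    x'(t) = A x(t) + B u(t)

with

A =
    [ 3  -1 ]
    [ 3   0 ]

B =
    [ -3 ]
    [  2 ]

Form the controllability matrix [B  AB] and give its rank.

AB = [[-11], [-9]]
Controllability matrix C = [B  AB] = [[-3, -11], [2, -9]]
det(C) = (-3)·(-9) - (-11)·2 = 27 - (-22) = 49 ≠ 0, so rank(C) = 2.
rank(C) = 2 = n, so the pair (A, B) is completely controllable.

2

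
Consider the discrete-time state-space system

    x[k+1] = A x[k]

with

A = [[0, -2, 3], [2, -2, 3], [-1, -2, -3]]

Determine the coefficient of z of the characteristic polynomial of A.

Expand det(zI - A) for the 3×3 matrix.
p(z) = z^3 + 5z^2 + 19z + 24.
(Check: constant term = det(-A) = (-1)^3 det A = 24; coefficient of z^2 = -tr A = 5.)
The coefficient of z is 19.

19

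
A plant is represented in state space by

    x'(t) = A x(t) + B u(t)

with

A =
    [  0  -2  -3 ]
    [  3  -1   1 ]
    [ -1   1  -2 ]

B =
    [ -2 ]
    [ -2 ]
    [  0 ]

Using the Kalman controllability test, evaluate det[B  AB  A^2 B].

-128

AB = [[4], [-4], [0]]
A^2B = [[8], [16], [-8]]
Controllability matrix C = [B  AB  A^2B] = [[-2, 4, 8], [-2, -4, 16], [0, 0, -8]]
Expanding along the first row, det(C) = (-2)·((-4)·(-8) - 16·0) - 4·((-2)·(-8) - 16·0) + 8·((-2)·0 - (-4)·0) = (-2)·32 - 4·16 + 8·0 = -128
Since det(C) ≠ 0, rank(C) = 3 and the system is completely controllable.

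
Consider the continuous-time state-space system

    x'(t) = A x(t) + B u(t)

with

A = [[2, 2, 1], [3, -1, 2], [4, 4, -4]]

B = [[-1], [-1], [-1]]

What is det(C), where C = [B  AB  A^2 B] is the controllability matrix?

1

AB = [[-5], [-4], [-4]]
A^2B = [[-22], [-19], [-20]]
Controllability matrix C = [B  AB  A^2B] = [[-1, -5, -22], [-1, -4, -19], [-1, -4, -20]]
Expanding along the first row, det(C) = (-1)·((-4)·(-20) - (-19)·(-4)) - (-5)·((-1)·(-20) - (-19)·(-1)) + (-22)·((-1)·(-4) - (-4)·(-1)) = (-1)·4 - (-5)·1 + (-22)·0 = 1
Since det(C) ≠ 0, rank(C) = 3 and the system is completely controllable.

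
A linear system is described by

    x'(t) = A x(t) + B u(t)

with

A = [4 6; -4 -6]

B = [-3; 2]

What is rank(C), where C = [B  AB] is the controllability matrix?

AB = [[0], [0]]
Controllability matrix C = [B  AB] = [[-3, 0], [2, 0]]
Every column of C is a scalar multiple of column 1 = [-3, 2] (multipliers 1, 0), so the columns span a one-dimensional space.
C ≠ 0, hence rank(C) = 1.
rank(C) = 1 < n = 2, so the pair (A, B) is not completely controllable.

1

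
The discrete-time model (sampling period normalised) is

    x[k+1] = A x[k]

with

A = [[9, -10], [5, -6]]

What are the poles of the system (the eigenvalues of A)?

det(zI - A) = z^2 - (tr A)z + det A, with tr A = 9 + (-6) = 3 and det A = 9·(-6) - (-10)·5 = -54 - (-50) = -4.
So p(z) = det(zI - A) = z^2 - 3z - 4.
Factor z^2 - 3z - 4: two numbers with sum 3 and product -4 are 4 and -1, so z^2 - 3z - 4 = (z - 4)(z + 1).
Hence p(z) = (z - 4) (z + 1), with roots -1, 4.

-1, 4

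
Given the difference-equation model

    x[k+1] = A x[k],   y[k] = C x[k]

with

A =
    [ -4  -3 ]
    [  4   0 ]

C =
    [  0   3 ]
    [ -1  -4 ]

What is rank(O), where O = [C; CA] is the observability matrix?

2

CA = [[12, 0], [-12, 3]]
Observability matrix O = [C; CA] = [[0, 3], [-1, -4], [12, 0], [-12, 3]]
Take the 2×2 submatrix of O formed by rows 1, 2: [[0, 3], [-1, -4]]. Its determinant is 0·(-4) - 3·(-1) = 0 - (-3) = 3 ≠ 0.
So rank(O) ≥ 2; since O has 2 columns, rank(O) = 2.
rank(O) = 2 = n, so the pair (A, C) is completely observable.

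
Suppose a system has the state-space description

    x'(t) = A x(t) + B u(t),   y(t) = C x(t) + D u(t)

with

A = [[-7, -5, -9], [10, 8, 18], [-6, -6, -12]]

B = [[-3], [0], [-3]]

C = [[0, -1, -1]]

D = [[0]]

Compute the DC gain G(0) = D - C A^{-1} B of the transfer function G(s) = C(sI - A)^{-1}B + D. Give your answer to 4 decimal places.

2.5000

G(0) = C(-A)^{-1}B + D = -C A^{-1} B + D.
det A = -36, so A^{-1} = (1/-36)·adj(A) = [[-1/3, 1/6, 1/2], [-1/3, -5/6, -1], [1/3, 1/3, 1/6]]
A^{-1} B = [-1/2, 4, -3/2]^T
C A^{-1} B = -5/2
G(0) = D - C A^{-1} B = 0 - (-5/2) = 5/2 ≈ 2.5000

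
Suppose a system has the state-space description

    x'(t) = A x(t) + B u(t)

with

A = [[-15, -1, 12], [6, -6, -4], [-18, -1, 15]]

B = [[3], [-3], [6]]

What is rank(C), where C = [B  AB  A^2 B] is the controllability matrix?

2

AB = [[30], [12], [39]]
A^2B = [[6], [-48], [33]]
Controllability matrix C = [B  AB  A^2B] = [[3, 30, 6], [-3, 12, -48], [6, 39, 33]]
The rows r1, r2, r3 of C are linearly dependent: -3·r1 + r2 + 2·r3 = 0 (check each entry), so rank(C) ≤ 2.
The 2×2 minor from rows 1, 2, columns 1, 2 is 3·12 - 30·(-3) = 36 - (-90) = 126 ≠ 0, so rank(C) = 2.
rank(C) = 2 < n = 3, so the pair (A, B) is not completely controllable.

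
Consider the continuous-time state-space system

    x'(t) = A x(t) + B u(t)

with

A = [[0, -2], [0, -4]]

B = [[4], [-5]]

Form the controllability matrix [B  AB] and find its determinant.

130

AB = [[10], [20]]
Controllability matrix C = [B  AB] = [[4, 10], [-5, 20]]
det(C) = 4·20 - 10·(-5) = 80 - (-50) = 130
Since det(C) ≠ 0, rank(C) = 2 and the system is completely controllable.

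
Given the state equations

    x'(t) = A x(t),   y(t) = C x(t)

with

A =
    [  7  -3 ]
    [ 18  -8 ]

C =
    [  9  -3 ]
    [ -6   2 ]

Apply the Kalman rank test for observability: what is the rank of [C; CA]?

CA = [[9, -3], [-6, 2]]
Observability matrix O = [C; CA] = [[9, -3], [-6, 2], [9, -3], [-6, 2]]
Every row of O is a scalar multiple of row 1 = [9, -3] (multipliers 1, -2/3, 1, -2/3), so the rows span a one-dimensional space.
O ≠ 0, hence rank(O) = 1.
rank(O) = 1 < n = 2, so the pair (A, C) is not completely observable.

1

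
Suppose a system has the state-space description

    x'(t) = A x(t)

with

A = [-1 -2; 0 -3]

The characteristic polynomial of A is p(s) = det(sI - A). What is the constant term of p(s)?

For a 2×2 matrix, det(sI - A) = s^2 - (tr A)s + det A.
tr A = -4, det A = 3.
So p(s) = s^2 + 4s + 3.
The constant term is 3.

3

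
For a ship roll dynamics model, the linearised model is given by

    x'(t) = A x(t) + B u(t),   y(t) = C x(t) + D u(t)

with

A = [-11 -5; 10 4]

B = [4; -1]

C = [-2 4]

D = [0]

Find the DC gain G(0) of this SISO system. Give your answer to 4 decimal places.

23.0000

G(0) = C(-A)^{-1}B + D = -C A^{-1} B + D.
det A = 6, so A^{-1} = (1/6)·adj(A) = [[2/3, 5/6], [-5/3, -11/6]]
A^{-1} B = [11/6, -29/6]^T
C A^{-1} B = -23
G(0) = D - C A^{-1} B = 0 - (-23) = 23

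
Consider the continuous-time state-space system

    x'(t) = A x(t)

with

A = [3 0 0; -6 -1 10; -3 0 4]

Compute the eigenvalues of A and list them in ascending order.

-1, 3, 4

det(sI - A) = s^3 - (tr A)s^2 + (M11 + M22 + M33)s - det A, where Mii is the 2×2 principal minor of A obtained by deleting row i and column i.
tr A = 3 + (-1) + 4 = 6; M11 = (-1)·4 - 10·0 = -4 - 0 = -4; M22 = 3·4 - 0·(-3) = 12 - 0 = 12; M33 = 3·(-1) - 0·(-6) = -3 - 0 = -3; sum of minors = 5.
det A = 3·((-1)·4 - 10·0) - 0·((-6)·4 - 10·(-3)) + 0·((-6)·0 - (-1)·(-3)) = 3·(-4) - 0·6 + 0·(-3) = -12.
So p(s) = det(sI - A) = s^3 - 6s^2 + 5s + 12.
Rational-root test: any integer root divides 12. Testing small divisors, s = -1 works: p(-1) = -1 + (-6) + (-5) + 12 = 0, so (s + 1) is a factor.
Dividing, p(s) = (s + 1)(s^2 - 7s + 12).
Factor s^2 - 7s + 12: two numbers with sum 7 and product 12 are 4 and 3, so s^2 - 7s + 12 = (s - 4)(s - 3).
Hence p(s) = (s - 4) (s - 3) (s + 1), with roots -1, 3, 4.
At least one eigenvalue has non-negative real part, so the system is not asymptotically stable.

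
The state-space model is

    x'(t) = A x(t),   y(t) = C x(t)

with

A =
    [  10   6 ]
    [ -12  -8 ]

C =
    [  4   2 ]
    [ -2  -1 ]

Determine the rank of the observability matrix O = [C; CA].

1

CA = [[16, 8], [-8, -4]]
Observability matrix O = [C; CA] = [[4, 2], [-2, -1], [16, 8], [-8, -4]]
Every row of O is a scalar multiple of row 1 = [4, 2] (multipliers 1, -1/2, 4, -2), so the rows span a one-dimensional space.
O ≠ 0, hence rank(O) = 1.
rank(O) = 1 < n = 2, so the pair (A, C) is not completely observable.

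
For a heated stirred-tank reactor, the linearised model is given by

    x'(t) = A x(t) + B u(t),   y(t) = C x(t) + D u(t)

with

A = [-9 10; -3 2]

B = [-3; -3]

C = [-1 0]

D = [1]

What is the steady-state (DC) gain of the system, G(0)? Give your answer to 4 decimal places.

G(0) = C(-A)^{-1}B + D = -C A^{-1} B + D.
det A = 12, so A^{-1} = (1/12)·adj(A) = [[1/6, -5/6], [1/4, -3/4]]
A^{-1} B = [2, 3/2]^T
C A^{-1} B = -2
G(0) = D - C A^{-1} B = 1 - (-2) = 3

3.0000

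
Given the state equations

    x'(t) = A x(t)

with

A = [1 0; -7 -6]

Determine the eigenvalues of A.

-6, 1

det(sI - A) = s^2 - (tr A)s + det A, with tr A = 1 + (-6) = -5 and det A = 1·(-6) - 0·(-7) = -6 - 0 = -6.
So p(s) = det(sI - A) = s^2 + 5s - 6.
Factor s^2 + 5s - 6: two numbers with sum -5 and product -6 are 1 and -6, so s^2 + 5s - 6 = (s - 1)(s + 6).
Hence p(s) = (s - 1) (s + 6), with roots -6, 1.
At least one eigenvalue has non-negative real part, so the system is not asymptotically stable.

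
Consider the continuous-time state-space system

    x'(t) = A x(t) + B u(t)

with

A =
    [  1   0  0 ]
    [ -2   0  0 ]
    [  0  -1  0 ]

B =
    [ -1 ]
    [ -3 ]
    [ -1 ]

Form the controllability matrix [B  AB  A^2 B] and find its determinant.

25

AB = [[-1], [2], [3]]
A^2B = [[-1], [2], [-2]]
Controllability matrix C = [B  AB  A^2B] = [[-1, -1, -1], [-3, 2, 2], [-1, 3, -2]]
Expanding along the first row, det(C) = (-1)·(2·(-2) - 2·3) - (-1)·((-3)·(-2) - 2·(-1)) + (-1)·((-3)·3 - 2·(-1)) = (-1)·(-10) - (-1)·8 + (-1)·(-7) = 25
Since det(C) ≠ 0, rank(C) = 3 and the system is completely controllable.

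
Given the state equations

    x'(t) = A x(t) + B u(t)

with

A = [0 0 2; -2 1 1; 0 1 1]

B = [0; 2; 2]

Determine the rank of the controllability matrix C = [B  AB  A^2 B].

AB = [[4], [4], [4]]
A^2B = [[8], [0], [8]]
Controllability matrix C = [B  AB  A^2B] = [[0, 4, 8], [2, 4, 0], [2, 4, 8]]
det(C) = 0·(4·8 - 0·4) - 4·(2·8 - 0·2) + 8·(2·4 - 4·2) = 0·32 - 4·16 + 8·0 = -64 ≠ 0, so rank(C) = 3.
rank(C) = 3 = n, so the pair (A, B) is completely controllable.

3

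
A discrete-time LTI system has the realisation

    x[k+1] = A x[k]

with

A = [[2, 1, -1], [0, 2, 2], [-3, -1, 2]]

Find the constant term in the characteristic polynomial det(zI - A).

0

Expand det(zI - A) for the 3×3 matrix.
p(z) = z^3 - 6z^2 + 11z.
(Check: constant term = det(-A) = (-1)^3 det A = 0; coefficient of z^2 = -tr A = -6.)
The constant term is 0.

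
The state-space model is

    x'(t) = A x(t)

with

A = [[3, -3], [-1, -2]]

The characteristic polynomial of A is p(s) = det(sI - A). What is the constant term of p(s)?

For a 2×2 matrix, det(sI - A) = s^2 - (tr A)s + det A.
tr A = 1, det A = -9.
So p(s) = s^2 - s - 9.
The constant term is -9.

-9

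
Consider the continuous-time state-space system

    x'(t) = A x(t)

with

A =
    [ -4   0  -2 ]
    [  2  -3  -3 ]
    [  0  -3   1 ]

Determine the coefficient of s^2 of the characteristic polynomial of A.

Expand det(sI - A) for the 3×3 matrix.
p(s) = s^3 + 6s^2 - 4s - 60.
(Check: constant term = det(-A) = (-1)^3 det A = -60; coefficient of s^2 = -tr A = 6.)
The coefficient of s^2 is 6.

6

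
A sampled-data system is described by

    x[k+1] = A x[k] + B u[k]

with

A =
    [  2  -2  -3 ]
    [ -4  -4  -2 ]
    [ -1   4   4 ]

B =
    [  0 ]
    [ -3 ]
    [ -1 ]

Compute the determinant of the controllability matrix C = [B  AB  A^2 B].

AB = [[9], [14], [-16]]
A^2B = [[38], [-60], [-17]]
Controllability matrix C = [B  AB  A^2B] = [[0, 9, 38], [-3, 14, -60], [-1, -16, -17]]
Expanding along the first row, det(C) = 0·(14·(-17) - (-60)·(-16)) - 9·((-3)·(-17) - (-60)·(-1)) + 38·((-3)·(-16) - 14·(-1)) = 0·(-1198) - 9·(-9) + 38·62 = 2437
Since det(C) ≠ 0, rank(C) = 3 and the system is completely controllable.

2437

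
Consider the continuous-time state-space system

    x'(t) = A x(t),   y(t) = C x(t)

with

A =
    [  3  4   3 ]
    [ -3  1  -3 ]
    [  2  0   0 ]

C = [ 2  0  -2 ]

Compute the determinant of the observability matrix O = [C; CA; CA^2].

-640

CA = [[2, 8, 6]]
CA^2 = [[-6, 16, -18]]
Observability matrix O = [C; CA; CA^2] = [[2, 0, -2], [2, 8, 6], [-6, 16, -18]]
Expanding along the first row, det(O) = 2·(8·(-18) - 6·16) - 0·(2·(-18) - 6·(-6)) + (-2)·(2·16 - 8·(-6)) = 2·(-240) - 0·0 + (-2)·80 = -640
Since det(O) ≠ 0, rank(O) = 3 and the system is completely observable.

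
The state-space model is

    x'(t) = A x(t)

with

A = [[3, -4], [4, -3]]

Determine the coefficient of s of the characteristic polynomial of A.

0

For a 2×2 matrix, det(sI - A) = s^2 - (tr A)s + det A.
tr A = 0, det A = 7.
So p(s) = s^2 + 7.
The coefficient of s is 0.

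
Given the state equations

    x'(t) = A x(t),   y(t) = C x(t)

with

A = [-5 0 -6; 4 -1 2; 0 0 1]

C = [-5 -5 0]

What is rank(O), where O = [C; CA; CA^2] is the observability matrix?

2

CA = [[5, 5, 20]]
CA^2 = [[-5, -5, 0]]
Observability matrix O = [C; CA; CA^2] = [[-5, -5, 0], [5, 5, 20], [-5, -5, 0]]
The columns c1, c2, c3 of O are linearly dependent: -c1 + c2 = 0 (check each entry), so rank(O) ≤ 2.
The 2×2 minor from rows 1, 2, columns 1, 3 is (-5)·20 - 0·5 = -100 - 0 = -100 ≠ 0, so rank(O) = 2.
rank(O) = 2 < n = 3, so the pair (A, C) is not completely observable.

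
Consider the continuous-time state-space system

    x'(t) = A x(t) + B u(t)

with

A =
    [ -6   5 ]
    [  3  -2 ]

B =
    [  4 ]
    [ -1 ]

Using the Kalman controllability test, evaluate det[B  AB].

27

AB = [[-29], [14]]
Controllability matrix C = [B  AB] = [[4, -29], [-1, 14]]
det(C) = 4·14 - (-29)·(-1) = 56 - 29 = 27
Since det(C) ≠ 0, rank(C) = 2 and the system is completely controllable.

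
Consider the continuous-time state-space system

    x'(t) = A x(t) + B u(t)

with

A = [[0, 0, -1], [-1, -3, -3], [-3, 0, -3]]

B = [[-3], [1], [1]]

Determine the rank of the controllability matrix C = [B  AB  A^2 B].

AB = [[-1], [-3], [6]]
A^2B = [[-6], [-8], [-15]]
Controllability matrix C = [B  AB  A^2B] = [[-3, -1, -6], [1, -3, -8], [1, 6, -15]]
det(C) = (-3)·((-3)·(-15) - (-8)·6) - (-1)·(1·(-15) - (-8)·1) + (-6)·(1·6 - (-3)·1) = (-3)·93 - (-1)·(-7) + (-6)·9 = -340 ≠ 0, so rank(C) = 3.
rank(C) = 3 = n, so the pair (A, B) is completely controllable.

3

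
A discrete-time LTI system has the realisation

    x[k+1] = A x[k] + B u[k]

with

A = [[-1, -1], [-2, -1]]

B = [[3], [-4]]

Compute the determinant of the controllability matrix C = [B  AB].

AB = [[1], [-2]]
Controllability matrix C = [B  AB] = [[3, 1], [-4, -2]]
det(C) = 3·(-2) - 1·(-4) = -6 - (-4) = -2
Since det(C) ≠ 0, rank(C) = 2 and the system is completely controllable.

-2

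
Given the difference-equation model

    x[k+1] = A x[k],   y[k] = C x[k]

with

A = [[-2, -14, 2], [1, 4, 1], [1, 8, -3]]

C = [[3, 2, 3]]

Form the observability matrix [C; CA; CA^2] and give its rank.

CA = [[-1, -10, -1]]
CA^2 = [[-9, -34, -9]]
Observability matrix O = [C; CA; CA^2] = [[3, 2, 3], [-1, -10, -1], [-9, -34, -9]]
The columns c1, c2, c3 of O are linearly dependent: -c1 + c3 = 0 (check each entry), so rank(O) ≤ 2.
The 2×2 minor from rows 1, 2, columns 1, 2 is 3·(-10) - 2·(-1) = -30 - (-2) = -28 ≠ 0, so rank(O) = 2.
rank(O) = 2 < n = 3, so the pair (A, C) is not completely observable.

2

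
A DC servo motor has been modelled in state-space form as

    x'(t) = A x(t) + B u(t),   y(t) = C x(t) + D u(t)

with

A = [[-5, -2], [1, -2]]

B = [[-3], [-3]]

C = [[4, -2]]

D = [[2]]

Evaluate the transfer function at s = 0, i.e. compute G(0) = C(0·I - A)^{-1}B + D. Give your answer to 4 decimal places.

G(0) = C(-A)^{-1}B + D = -C A^{-1} B + D.
det A = 12, so A^{-1} = (1/12)·adj(A) = [[-1/6, 1/6], [-1/12, -5/12]]
A^{-1} B = [0, 3/2]^T
C A^{-1} B = -3
G(0) = D - C A^{-1} B = 2 - (-3) = 5

5.0000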